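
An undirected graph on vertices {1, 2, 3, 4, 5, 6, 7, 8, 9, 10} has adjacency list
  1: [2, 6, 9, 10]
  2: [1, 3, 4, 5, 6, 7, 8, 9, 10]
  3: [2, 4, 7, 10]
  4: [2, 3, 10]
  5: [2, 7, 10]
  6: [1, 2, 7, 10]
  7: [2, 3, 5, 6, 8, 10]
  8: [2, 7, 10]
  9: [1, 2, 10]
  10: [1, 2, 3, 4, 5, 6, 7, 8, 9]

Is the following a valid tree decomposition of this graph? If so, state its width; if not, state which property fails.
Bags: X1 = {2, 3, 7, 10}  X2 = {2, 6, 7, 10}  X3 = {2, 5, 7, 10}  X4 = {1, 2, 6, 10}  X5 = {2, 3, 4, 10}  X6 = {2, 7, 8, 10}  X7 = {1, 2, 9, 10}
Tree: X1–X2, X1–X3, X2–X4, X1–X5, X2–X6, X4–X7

Yes; width 3.

Checking the three conditions: (i) the bags cover all of {1, 2, 3, 4, 5, 6, 7, 8, 9, 10}; (ii) for each edge, some bag contains both endpoints; (iii) the bags containing any fixed vertex form a subtree. All hold, so the decomposition is valid with width 4 − 1 = 3.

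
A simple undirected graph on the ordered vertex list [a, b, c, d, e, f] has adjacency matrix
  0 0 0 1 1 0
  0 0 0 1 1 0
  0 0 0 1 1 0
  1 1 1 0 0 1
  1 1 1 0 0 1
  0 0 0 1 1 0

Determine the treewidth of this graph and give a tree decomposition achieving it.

Each bag holds 3 vertices, so the decomposition has width 2, which upper-bounds the treewidth. The edges d–a–e–f–d form a cycle, so G is not a tree and its treewidth is at least 2. The upper and lower bounds meet at 2, so that is the treewidth.

Treewidth 2.
One such decomposition:
Bags: B1 = {a, d, e}  B2 = {d, e, f}  B3 = {b, d, e}  B4 = {c, d, e}
Tree: B1–B2, B2–B3, B3–B4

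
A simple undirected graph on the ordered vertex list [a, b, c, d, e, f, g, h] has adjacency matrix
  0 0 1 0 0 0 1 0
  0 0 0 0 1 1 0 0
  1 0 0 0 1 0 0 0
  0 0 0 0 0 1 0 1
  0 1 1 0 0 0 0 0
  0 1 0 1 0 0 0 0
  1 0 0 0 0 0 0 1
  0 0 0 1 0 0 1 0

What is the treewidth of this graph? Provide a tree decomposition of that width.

Every bag has size at most 3, so the width is 3 − 1 = 2 and tw(G) ≤ 2. Since d–h–g–a–c–e–b–f–d is a cycle in G, G is not acyclic. Forests are exactly the graphs of treewidth ≤ 1, so tw(G) ≥ 2. The upper and lower bounds meet at 2, so that is the treewidth.

Treewidth 2.
Bags: B1 = {d, g, h}  B2 = {a, d, g}  B3 = {a, c, d}  B4 = {c, d, e}  B5 = {b, d, e}  B6 = {b, d, f}
Tree: B1–B2, B2–B3, B3–B4, B4–B5, B5–B6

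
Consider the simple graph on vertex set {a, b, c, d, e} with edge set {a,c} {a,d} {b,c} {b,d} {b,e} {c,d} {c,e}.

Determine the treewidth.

2

A width-2 tree decomposition is:
Bags: B1 = {b, c, e}  B2 = {b, c, d}  B3 = {a, c, d}
Tree: B1–B2, B2–B3
Each bag holds 3 vertices, so the decomposition has width 2, which upper-bounds the treewidth. Conversely, {a, c, d} is a clique of size 3, and the vertices of any clique must share a bag in every tree decomposition; so some bag has ≥ 3 vertices and tw(G) ≥ 2. Hence tw(G) = 2 exactly.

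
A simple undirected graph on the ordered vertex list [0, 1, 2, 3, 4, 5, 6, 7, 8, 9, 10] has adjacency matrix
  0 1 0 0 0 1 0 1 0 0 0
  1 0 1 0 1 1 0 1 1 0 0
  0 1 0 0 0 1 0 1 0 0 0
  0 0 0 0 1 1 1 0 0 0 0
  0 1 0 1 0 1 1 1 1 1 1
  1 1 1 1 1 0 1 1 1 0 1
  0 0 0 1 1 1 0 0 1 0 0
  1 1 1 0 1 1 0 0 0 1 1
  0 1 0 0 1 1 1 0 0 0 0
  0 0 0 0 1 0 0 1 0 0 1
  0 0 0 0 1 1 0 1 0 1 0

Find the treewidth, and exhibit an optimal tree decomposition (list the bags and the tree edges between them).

Treewidth 3.
Bags: B1 = {1, 4, 5, 8}  B2 = {4, 5, 6, 8}  B3 = {1, 4, 5, 7}  B4 = {3, 4, 5, 6}  B5 = {1, 2, 5, 7}  B6 = {4, 5, 7, 10}  B7 = {4, 7, 9, 10}  B8 = {0, 1, 5, 7}
Tree: B1–B2, B1–B3, B2–B4, B3–B5, B3–B6, B6–B7, B5–B8

Each bag holds 4 vertices, so the decomposition has width 3, which upper-bounds the treewidth. For the lower bound, the 4 vertices {4, 7, 9, 10} are pairwise adjacent, and any tree decomposition puts a clique entirely inside one bag — forcing width ≥ 3. Hence tw(G) = 3 exactly.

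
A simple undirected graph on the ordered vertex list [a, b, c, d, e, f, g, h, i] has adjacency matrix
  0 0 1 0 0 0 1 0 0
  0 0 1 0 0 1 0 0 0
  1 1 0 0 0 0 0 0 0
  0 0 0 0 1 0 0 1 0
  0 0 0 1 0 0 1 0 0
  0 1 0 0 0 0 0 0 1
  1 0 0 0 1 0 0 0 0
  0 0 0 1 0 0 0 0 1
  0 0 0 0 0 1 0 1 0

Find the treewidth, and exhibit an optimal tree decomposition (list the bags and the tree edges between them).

The largest bag has 3 vertices, giving width 2; this decomposition certifies tw(G) ≤ 2. For the lower bound, G contains the cycle d–e–g–a–c–b–f–i–h–d, so G is not a forest; only forests have treewidth ≤ 1, hence tw(G) ≥ 2. Combining the bounds, tw(G) = 2.

Treewidth 2.
One such decomposition:
Bags: B1 = {d, e, g}  B2 = {a, d, g}  B3 = {a, c, d}  B4 = {b, c, d}  B5 = {b, d, f}  B6 = {d, f, i}  B7 = {d, h, i}
Tree: B1–B2, B2–B3, B3–B4, B4–B5, B5–B6, B6–B7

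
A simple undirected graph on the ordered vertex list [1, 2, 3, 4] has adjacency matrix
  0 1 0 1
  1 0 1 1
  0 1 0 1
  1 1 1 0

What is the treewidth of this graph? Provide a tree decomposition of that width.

Each bag holds 3 vertices, so the decomposition has width 2, which upper-bounds the treewidth. On the other hand G contains the 3-clique {1, 2, 4}. A clique must lie in a single bag of any decomposition, so no decomposition can have width below 2. Therefore the treewidth is 2.

Treewidth 2.
One optimal decomposition is:
Bags: B1 = {2, 3, 4}  B2 = {1, 2, 4}
Tree: B1–B2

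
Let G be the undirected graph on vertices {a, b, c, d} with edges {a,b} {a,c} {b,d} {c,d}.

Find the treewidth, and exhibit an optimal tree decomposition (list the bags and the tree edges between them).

Every bag has size at most 3, so the width is 3 − 1 = 2 and tw(G) ≤ 2. The edges d–b–a–c–d form a cycle, so G is not a tree and its treewidth is at least 2. The upper and lower bounds meet at 2, so that is the treewidth.

Treewidth 2.
One such decomposition:
Bags: B1 = {a, b, d}  B2 = {a, c, d}
Tree: B1–B2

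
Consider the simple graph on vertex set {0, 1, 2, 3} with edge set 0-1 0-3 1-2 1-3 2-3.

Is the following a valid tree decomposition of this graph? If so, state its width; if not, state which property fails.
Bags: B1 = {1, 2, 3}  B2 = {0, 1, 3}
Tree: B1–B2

Yes; width 2.

Every vertex of G appears in some bag (union = {0, 1, 2, 3}); every edge is covered by a bag; and for each vertex v the set of bags containing v is connected in the bag tree. The decomposition is therefore valid. The largest bag has 3 vertices, so the width is 2.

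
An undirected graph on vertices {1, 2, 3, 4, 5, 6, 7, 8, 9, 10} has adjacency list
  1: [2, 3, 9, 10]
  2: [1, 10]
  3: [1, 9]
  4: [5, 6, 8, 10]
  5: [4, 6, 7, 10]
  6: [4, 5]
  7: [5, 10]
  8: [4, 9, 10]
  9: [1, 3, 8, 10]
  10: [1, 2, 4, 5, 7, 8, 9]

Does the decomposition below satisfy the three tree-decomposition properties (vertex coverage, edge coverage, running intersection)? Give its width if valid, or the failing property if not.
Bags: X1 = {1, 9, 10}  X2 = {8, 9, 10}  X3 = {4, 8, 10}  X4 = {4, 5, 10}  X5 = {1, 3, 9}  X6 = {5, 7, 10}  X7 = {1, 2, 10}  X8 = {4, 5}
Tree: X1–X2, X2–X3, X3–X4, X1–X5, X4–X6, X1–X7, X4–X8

A tree decomposition must satisfy three properties: every vertex lies in some bag; for every edge, both endpoints lie together in some bag; and for every vertex, the bags containing it form a connected subtree. Here vertex 6 appears in no bag, so the decomposition is invalid.

No — vertex 6 appears in no bag.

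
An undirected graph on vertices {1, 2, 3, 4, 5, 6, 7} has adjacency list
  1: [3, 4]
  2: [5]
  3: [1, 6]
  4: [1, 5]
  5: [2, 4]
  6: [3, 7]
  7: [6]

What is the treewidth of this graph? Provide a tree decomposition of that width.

Each bag holds 2 vertices, so the decomposition has width 1, which upper-bounds the treewidth. Since G has at least one edge (e.g. 7–6), it is not an edgeless graph, so tw(G) ≥ 1. Therefore the treewidth is 1.

Treewidth 1.
One such decomposition:
Bags: B1 = {6, 7}  B2 = {3, 6}  B3 = {1, 3}  B4 = {1, 4}  B5 = {4, 5}  B6 = {2, 5}
Tree: B1–B2, B2–B3, B3–B4, B4–B5, B5–B6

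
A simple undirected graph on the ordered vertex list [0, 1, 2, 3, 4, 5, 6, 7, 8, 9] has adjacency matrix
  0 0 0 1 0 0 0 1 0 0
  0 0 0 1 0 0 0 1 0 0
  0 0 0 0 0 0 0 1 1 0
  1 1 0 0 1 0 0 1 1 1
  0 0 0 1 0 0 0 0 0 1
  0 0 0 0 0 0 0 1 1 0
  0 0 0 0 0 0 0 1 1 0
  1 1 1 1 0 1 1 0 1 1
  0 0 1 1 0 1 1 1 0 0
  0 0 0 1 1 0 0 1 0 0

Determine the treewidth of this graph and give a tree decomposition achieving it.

Treewidth 2.
One optimal decomposition is:
Bags: B1 = {3, 7, 8}  B2 = {1, 3, 7}  B3 = {2, 7, 8}  B4 = {3, 7, 9}  B5 = {3, 4, 9}  B6 = {5, 7, 8}  B7 = {6, 7, 8}  B8 = {0, 3, 7}
Tree: B1–B2, B1–B3, B1–B4, B4–B5, B1–B6, B3–B7, B2–B8

Each bag holds 3 vertices, so the decomposition has width 2, which upper-bounds the treewidth. For the lower bound, the 3 vertices {3, 4, 9} are pairwise adjacent, and any tree decomposition puts a clique entirely inside one bag — forcing width ≥ 2. Combining the bounds, tw(G) = 2.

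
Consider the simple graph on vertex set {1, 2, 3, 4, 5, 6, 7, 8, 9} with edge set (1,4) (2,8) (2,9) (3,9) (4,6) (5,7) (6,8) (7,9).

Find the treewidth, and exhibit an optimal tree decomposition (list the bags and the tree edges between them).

Every bag has size at most 2, so the width is 2 − 1 = 1 and tw(G) ≤ 1. Any graph with an edge has treewidth ≥ 1, and G has the edge 9–7. The upper and lower bounds meet at 1, so that is the treewidth.

Treewidth 1.
Bags: B1 = {7, 9}  B2 = {2, 9}  B3 = {2, 8}  B4 = {5, 7}  B5 = {3, 9}  B6 = {6, 8}  B7 = {4, 6}  B8 = {1, 4}
Tree: B1–B2, B2–B3, B1–B4, B1–B5, B3–B6, B6–B7, B7–B8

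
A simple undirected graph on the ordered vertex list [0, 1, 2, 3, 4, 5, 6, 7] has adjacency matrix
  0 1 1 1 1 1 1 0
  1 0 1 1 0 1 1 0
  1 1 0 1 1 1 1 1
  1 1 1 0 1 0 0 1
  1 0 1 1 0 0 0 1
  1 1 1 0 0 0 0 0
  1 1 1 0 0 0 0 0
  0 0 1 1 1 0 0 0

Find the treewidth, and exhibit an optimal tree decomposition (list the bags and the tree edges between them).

Every bag has size at most 4, so the width is 4 − 1 = 3 and tw(G) ≤ 3. For the lower bound, the 4 vertices {0, 1, 2, 3} are pairwise adjacent, and any tree decomposition puts a clique entirely inside one bag — forcing width ≥ 3. Therefore the treewidth is 3.

Treewidth 3.
Bags: B1 = {0, 2, 3, 4}  B2 = {0, 1, 2, 3}  B3 = {0, 1, 2, 6}  B4 = {2, 3, 4, 7}  B5 = {0, 1, 2, 5}
Tree: B1–B2, B2–B3, B1–B4, B3–B5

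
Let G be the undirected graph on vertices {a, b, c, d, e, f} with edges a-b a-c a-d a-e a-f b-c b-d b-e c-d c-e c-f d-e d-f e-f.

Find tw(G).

A width-4 tree decomposition is:
Bags: B1 = {a, b, c, d, e}  B2 = {a, c, d, e, f}
Tree: B1–B2
The largest bag has 5 vertices, giving width 4; this decomposition certifies tw(G) ≤ 4. On the other hand G contains the 5-clique {a, c, d, e, f}. A clique must lie in a single bag of any decomposition, so no decomposition can have width below 4. The upper and lower bounds meet at 4, so that is the treewidth.

4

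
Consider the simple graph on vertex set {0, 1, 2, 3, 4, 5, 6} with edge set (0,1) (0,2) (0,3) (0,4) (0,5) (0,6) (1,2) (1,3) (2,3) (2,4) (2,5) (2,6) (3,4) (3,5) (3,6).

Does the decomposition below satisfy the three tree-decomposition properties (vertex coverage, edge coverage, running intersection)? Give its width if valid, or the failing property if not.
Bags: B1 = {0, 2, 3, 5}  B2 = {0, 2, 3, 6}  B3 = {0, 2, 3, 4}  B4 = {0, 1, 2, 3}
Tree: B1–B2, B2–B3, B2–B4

Yes; width 3.

Vertex coverage: the bags together contain {0, 1, 2, 3, 4, 5, 6}, the full vertex set. Edge coverage: each edge of G has both endpoints in at least one bag. Running intersection: for every vertex, the bags containing it form a connected subtree. All three properties hold, so this is a valid tree decomposition of width max|bag| − 1 = 3, and hence tw(G) ≤ 3.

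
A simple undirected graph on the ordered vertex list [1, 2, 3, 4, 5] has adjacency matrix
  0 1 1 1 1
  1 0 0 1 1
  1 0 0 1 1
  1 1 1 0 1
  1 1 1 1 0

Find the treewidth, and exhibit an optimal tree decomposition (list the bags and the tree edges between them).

Each bag holds 4 vertices, so the decomposition has width 3, which upper-bounds the treewidth. For the lower bound, the 4 vertices {1, 2, 4, 5} are pairwise adjacent, and any tree decomposition puts a clique entirely inside one bag — forcing width ≥ 3. Therefore the treewidth is 3.

Treewidth 3.
Bags: B1 = {1, 2, 4, 5}  B2 = {1, 3, 4, 5}
Tree: B1–B2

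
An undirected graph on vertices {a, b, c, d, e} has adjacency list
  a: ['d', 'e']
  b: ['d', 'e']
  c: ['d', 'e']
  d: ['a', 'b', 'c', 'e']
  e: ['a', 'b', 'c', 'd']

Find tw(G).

A width-2 tree decomposition is:
Bags: B1 = {b, d, e}  B2 = {a, d, e}  B3 = {c, d, e}
Tree: B1–B2, B1–B3
Each bag holds 3 vertices, so the decomposition has width 2, which upper-bounds the treewidth. For the lower bound, the 3 vertices {c, d, e} are pairwise adjacent, and any tree decomposition puts a clique entirely inside one bag — forcing width ≥ 2. The upper and lower bounds meet at 2, so that is the treewidth.

2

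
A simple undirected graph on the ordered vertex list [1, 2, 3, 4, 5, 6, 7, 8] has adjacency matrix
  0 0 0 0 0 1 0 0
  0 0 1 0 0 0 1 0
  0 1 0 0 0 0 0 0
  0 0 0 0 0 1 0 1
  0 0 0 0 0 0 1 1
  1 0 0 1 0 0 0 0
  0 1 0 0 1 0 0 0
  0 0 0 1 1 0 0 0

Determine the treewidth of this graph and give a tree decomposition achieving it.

Treewidth 1.
One optimal decomposition is:
Bags: B1 = {1, 6}  B2 = {4, 6}  B3 = {4, 8}  B4 = {5, 8}  B5 = {5, 7}  B6 = {2, 7}  B7 = {2, 3}
Tree: B1–B2, B2–B3, B3–B4, B4–B5, B5–B6, B6–B7

Every bag has size at most 2, so the width is 2 − 1 = 1 and tw(G) ≤ 1. G has an edge, so its treewidth is at least 1. Therefore the treewidth is 1.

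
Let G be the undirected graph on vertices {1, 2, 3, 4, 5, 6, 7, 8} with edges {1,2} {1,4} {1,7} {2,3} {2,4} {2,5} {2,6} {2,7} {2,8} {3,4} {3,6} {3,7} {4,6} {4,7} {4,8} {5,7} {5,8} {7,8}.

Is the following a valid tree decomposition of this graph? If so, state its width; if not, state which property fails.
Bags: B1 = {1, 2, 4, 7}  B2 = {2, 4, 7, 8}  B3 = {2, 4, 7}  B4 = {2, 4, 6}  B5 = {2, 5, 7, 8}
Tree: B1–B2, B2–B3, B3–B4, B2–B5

No — vertex 3 appears in no bag.

A tree decomposition must satisfy three properties: every vertex lies in some bag; for every edge, both endpoints lie together in some bag; and for every vertex, the bags containing it form a connected subtree. Here vertex 3 appears in no bag, so the decomposition is invalid.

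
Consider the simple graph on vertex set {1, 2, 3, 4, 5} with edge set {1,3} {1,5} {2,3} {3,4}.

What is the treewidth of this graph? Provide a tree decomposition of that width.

Treewidth 1.
One optimal decomposition is:
Bags: B1 = {1, 3}  B2 = {3, 4}  B3 = {1, 5}  B4 = {2, 3}
Tree: B1–B2, B1–B3, B2–B4

Every bag has size at most 2, so the width is 2 − 1 = 1 and tw(G) ≤ 1. Any graph with an edge has treewidth ≥ 1, and G has the edge 3–1. Combining the bounds, tw(G) = 1.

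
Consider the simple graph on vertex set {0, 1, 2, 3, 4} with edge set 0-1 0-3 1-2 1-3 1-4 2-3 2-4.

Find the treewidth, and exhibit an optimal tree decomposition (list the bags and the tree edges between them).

The largest bag has 3 vertices, giving width 2; this decomposition certifies tw(G) ≤ 2. On the other hand G contains the 3-clique {0, 1, 3}. A clique must lie in a single bag of any decomposition, so no decomposition can have width below 2. Combining the bounds, tw(G) = 2.

Treewidth 2.
One such decomposition:
Bags: B1 = {0, 1, 3}  B2 = {1, 2, 3}  B3 = {1, 2, 4}
Tree: B1–B2, B2–B3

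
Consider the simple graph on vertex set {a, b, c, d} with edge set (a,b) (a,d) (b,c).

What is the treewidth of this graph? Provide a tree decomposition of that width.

Treewidth 1.
One optimal decomposition is:
Bags: B1 = {a, b}  B2 = {a, d}  B3 = {b, c}
Tree: B1–B2, B1–B3

Every bag has size at most 2, so the width is 2 − 1 = 1 and tw(G) ≤ 1. Since G has at least one edge (e.g. b–a), it is not an edgeless graph, so tw(G) ≥ 1. The upper and lower bounds meet at 1, so that is the treewidth.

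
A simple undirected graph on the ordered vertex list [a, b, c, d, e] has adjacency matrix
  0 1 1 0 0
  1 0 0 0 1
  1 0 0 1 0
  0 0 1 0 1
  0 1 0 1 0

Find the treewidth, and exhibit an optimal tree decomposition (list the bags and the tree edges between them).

Every bag has size at most 3, so the width is 3 − 1 = 2 and tw(G) ≤ 2. For the lower bound, G contains the cycle a–c–d–e–b–a, so G is not a forest; only forests have treewidth ≤ 1, hence tw(G) ≥ 2. Hence tw(G) = 2 exactly.

Treewidth 2.
One optimal decomposition is:
Bags: B1 = {a, c, d}  B2 = {a, d, e}  B3 = {a, b, e}
Tree: B1–B2, B2–B3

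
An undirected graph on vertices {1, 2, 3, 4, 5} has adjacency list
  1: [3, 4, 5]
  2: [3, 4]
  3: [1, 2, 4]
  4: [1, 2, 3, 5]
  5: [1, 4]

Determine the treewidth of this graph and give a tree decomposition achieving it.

Treewidth 2.
One such decomposition:
Bags: B1 = {1, 3, 4}  B2 = {2, 3, 4}  B3 = {1, 4, 5}
Tree: B1–B2, B1–B3

The largest bag has 3 vertices, giving width 2; this decomposition certifies tw(G) ≤ 2. On the other hand G contains the 3-clique {1, 3, 4}. A clique must lie in a single bag of any decomposition, so no decomposition can have width below 2. Therefore the treewidth is 2.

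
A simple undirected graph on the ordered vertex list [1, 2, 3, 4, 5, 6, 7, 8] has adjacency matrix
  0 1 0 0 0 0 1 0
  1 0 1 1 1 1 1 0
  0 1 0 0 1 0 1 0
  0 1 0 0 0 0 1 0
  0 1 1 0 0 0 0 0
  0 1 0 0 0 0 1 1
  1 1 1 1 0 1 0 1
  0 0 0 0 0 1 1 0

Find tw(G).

A width-2 tree decomposition is:
Bags: B1 = {2, 3, 7}  B2 = {2, 6, 7}  B3 = {2, 4, 7}  B4 = {6, 7, 8}  B5 = {1, 2, 7}  B6 = {2, 3, 5}
Tree: B1–B2, B2–B3, B2–B4, B3–B5, B1–B6
The largest bag has 3 vertices, giving width 2; this decomposition certifies tw(G) ≤ 2. For the lower bound, the 3 vertices {6, 7, 8} are pairwise adjacent, and any tree decomposition puts a clique entirely inside one bag — forcing width ≥ 2. Therefore the treewidth is 2.

2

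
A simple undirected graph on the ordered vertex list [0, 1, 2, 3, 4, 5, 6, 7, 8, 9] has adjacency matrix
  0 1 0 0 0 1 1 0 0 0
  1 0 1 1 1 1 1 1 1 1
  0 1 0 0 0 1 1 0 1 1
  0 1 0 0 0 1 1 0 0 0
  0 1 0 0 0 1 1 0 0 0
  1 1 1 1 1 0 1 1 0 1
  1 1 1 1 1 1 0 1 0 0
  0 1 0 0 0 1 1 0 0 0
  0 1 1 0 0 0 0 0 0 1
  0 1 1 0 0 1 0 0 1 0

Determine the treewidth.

3

A width-3 tree decomposition is:
Bags: B1 = {0, 1, 5, 6}  B2 = {1, 3, 5, 6}  B3 = {1, 2, 5, 6}  B4 = {1, 4, 5, 6}  B5 = {1, 2, 5, 9}  B6 = {1, 5, 6, 7}  B7 = {1, 2, 8, 9}
Tree: B1–B2, B2–B3, B2–B4, B3–B5, B3–B6, B5–B7
Each bag holds 4 vertices, so the decomposition has width 3, which upper-bounds the treewidth. Conversely, {1, 2, 8, 9} is a clique of size 4, and the vertices of any clique must share a bag in every tree decomposition; so some bag has ≥ 4 vertices and tw(G) ≥ 3. Hence tw(G) = 3 exactly.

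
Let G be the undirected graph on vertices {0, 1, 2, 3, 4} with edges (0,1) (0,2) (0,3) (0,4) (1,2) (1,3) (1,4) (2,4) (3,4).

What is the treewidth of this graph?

A width-3 tree decomposition is:
Bags: B1 = {0, 1, 2, 4}  B2 = {0, 1, 3, 4}
Tree: B1–B2
Every bag has size at most 4, so the width is 4 − 1 = 3 and tw(G) ≤ 3. On the other hand G contains the 4-clique {0, 1, 2, 4}. A clique must lie in a single bag of any decomposition, so no decomposition can have width below 3. Combining the bounds, tw(G) = 3.

3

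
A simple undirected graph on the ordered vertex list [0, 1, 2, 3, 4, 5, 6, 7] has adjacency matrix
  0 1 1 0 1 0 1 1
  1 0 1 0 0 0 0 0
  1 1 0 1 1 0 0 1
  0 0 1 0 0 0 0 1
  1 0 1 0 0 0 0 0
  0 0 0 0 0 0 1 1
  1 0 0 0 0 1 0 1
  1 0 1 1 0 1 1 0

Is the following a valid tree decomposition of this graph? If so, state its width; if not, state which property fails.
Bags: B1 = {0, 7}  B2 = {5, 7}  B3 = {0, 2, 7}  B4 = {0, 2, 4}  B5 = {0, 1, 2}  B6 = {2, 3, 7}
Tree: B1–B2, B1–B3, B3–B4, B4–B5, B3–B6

A tree decomposition must satisfy three properties: every vertex lies in some bag; for every edge, both endpoints lie together in some bag; and for every vertex, the bags containing it form a connected subtree. Here vertex 6 appears in no bag, so the decomposition is invalid.

No — vertex 6 appears in no bag.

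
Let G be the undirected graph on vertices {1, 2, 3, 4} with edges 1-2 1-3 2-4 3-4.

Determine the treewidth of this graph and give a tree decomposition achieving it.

Treewidth 2.
One such decomposition:
Bags: B1 = {1, 2, 3}  B2 = {2, 3, 4}
Tree: B1–B2

Every bag has size at most 3, so the width is 3 − 1 = 2 and tw(G) ≤ 2. Since 3–1–2–4–3 is a cycle in G, G is not acyclic. Forests are exactly the graphs of treewidth ≤ 1, so tw(G) ≥ 2. Combining the bounds, tw(G) = 2.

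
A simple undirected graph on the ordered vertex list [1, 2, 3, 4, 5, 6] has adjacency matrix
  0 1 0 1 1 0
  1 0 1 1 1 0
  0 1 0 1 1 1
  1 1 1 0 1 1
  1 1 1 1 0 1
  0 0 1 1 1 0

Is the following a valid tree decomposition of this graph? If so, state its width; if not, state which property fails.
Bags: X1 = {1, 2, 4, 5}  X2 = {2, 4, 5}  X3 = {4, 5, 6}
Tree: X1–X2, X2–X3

A tree decomposition must satisfy three properties: every vertex lies in some bag; for every edge, both endpoints lie together in some bag; and for every vertex, the bags containing it form a connected subtree. Here vertex 3 appears in no bag, so the decomposition is invalid.

No — vertex 3 appears in no bag.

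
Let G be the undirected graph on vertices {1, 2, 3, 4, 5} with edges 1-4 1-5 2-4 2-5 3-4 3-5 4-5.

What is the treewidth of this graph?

2

A width-2 tree decomposition is:
Bags: B1 = {2, 4, 5}  B2 = {3, 4, 5}  B3 = {1, 4, 5}
Tree: B1–B2, B2–B3
The largest bag has 3 vertices, giving width 2; this decomposition certifies tw(G) ≤ 2. For the lower bound, the 3 vertices {1, 4, 5} are pairwise adjacent, and any tree decomposition puts a clique entirely inside one bag — forcing width ≥ 2. The upper and lower bounds meet at 2, so that is the treewidth.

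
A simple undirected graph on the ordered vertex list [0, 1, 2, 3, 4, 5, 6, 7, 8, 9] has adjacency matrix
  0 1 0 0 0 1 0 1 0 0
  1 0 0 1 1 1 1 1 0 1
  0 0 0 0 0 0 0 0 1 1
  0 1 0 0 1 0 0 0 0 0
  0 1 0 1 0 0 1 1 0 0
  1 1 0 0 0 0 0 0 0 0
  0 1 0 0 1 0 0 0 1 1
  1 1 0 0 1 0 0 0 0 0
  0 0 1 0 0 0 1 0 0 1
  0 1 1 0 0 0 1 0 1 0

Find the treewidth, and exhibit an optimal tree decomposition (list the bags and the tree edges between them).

Treewidth 2.
One optimal decomposition is:
Bags: B1 = {1, 4, 6}  B2 = {1, 6, 9}  B3 = {1, 4, 7}  B4 = {0, 1, 7}  B5 = {0, 1, 5}  B6 = {6, 8, 9}  B7 = {1, 3, 4}  B8 = {2, 8, 9}
Tree: B1–B2, B1–B3, B3–B4, B4–B5, B2–B6, B1–B7, B6–B8

The largest bag has 3 vertices, giving width 2; this decomposition certifies tw(G) ≤ 2. For the lower bound, the 3 vertices {2, 8, 9} are pairwise adjacent, and any tree decomposition puts a clique entirely inside one bag — forcing width ≥ 2. Combining the bounds, tw(G) = 2.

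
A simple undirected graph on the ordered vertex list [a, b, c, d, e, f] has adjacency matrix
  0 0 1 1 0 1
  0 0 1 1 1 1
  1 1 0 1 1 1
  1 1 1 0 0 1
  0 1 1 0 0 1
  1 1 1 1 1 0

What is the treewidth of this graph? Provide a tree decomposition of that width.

Treewidth 3.
One optimal decomposition is:
Bags: B1 = {b, c, d, f}  B2 = {a, c, d, f}  B3 = {b, c, e, f}
Tree: B1–B2, B1–B3

Every bag has size at most 4, so the width is 4 − 1 = 3 and tw(G) ≤ 3. On the other hand G contains the 4-clique {a, c, d, f}. A clique must lie in a single bag of any decomposition, so no decomposition can have width below 3. Combining the bounds, tw(G) = 3.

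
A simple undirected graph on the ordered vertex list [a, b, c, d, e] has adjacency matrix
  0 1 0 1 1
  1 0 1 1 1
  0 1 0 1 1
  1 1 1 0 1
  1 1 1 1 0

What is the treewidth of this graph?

3

A width-3 tree decomposition is:
Bags: B1 = {a, b, d, e}  B2 = {b, c, d, e}
Tree: B1–B2
The largest bag has 4 vertices, giving width 3; this decomposition certifies tw(G) ≤ 3. Conversely, {b, c, d, e} is a clique of size 4, and the vertices of any clique must share a bag in every tree decomposition; so some bag has ≥ 4 vertices and tw(G) ≥ 3. Therefore the treewidth is 3.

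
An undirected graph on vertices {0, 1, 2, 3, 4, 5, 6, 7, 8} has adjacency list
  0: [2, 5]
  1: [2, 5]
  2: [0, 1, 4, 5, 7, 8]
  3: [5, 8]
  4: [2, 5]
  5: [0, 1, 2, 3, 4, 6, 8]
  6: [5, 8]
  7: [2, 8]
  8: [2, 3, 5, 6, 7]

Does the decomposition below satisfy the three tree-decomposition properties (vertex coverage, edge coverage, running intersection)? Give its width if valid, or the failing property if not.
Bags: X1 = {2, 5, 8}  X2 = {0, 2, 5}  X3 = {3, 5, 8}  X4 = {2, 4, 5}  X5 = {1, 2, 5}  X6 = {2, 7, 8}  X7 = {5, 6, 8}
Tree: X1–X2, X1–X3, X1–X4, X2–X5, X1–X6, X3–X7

Yes; width 2.

Every vertex of G appears in some bag (union = {0, 1, 2, 3, 4, 5, 6, 7, 8}); every edge is covered by a bag; and for each vertex v the set of bags containing v is connected in the bag tree. The decomposition is therefore valid. The largest bag has 3 vertices, so the width is 2.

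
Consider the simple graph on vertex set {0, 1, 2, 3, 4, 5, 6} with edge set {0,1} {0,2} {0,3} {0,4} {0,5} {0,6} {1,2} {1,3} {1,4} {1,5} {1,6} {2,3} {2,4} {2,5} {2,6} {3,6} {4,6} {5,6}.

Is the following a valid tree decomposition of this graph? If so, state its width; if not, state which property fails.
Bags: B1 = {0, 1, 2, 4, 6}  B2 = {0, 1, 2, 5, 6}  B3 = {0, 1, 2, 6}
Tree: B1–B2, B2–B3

A tree decomposition must satisfy three properties: every vertex lies in some bag; for every edge, both endpoints lie together in some bag; and for every vertex, the bags containing it form a connected subtree. Here vertex 3 appears in no bag, so the decomposition is invalid.

No — vertex 3 appears in no bag.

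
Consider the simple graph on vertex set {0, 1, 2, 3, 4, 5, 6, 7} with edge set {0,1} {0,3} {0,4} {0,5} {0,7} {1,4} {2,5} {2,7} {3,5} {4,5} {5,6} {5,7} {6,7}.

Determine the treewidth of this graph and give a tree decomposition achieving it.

Treewidth 2.
Bags: B1 = {2, 5, 7}  B2 = {5, 6, 7}  B3 = {0, 5, 7}  B4 = {0, 4, 5}  B5 = {0, 1, 4}  B6 = {0, 3, 5}
Tree: B1–B2, B1–B3, B3–B4, B4–B5, B3–B6

The largest bag has 3 vertices, giving width 2; this decomposition certifies tw(G) ≤ 2. For the lower bound, the 3 vertices {0, 1, 4} are pairwise adjacent, and any tree decomposition puts a clique entirely inside one bag — forcing width ≥ 2. Hence tw(G) = 2 exactly.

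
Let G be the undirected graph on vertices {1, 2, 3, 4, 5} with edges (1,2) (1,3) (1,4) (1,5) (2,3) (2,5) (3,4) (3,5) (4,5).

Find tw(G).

3

A width-3 tree decomposition is:
Bags: B1 = {1, 2, 3, 5}  B2 = {1, 3, 4, 5}
Tree: B1–B2
Each bag holds 4 vertices, so the decomposition has width 3, which upper-bounds the treewidth. For the lower bound, the 4 vertices {1, 2, 3, 5} are pairwise adjacent, and any tree decomposition puts a clique entirely inside one bag — forcing width ≥ 3. Combining the bounds, tw(G) = 3.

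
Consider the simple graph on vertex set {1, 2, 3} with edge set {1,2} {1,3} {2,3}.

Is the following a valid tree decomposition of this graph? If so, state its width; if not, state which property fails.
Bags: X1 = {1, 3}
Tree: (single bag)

No — vertex 2 appears in no bag.

A tree decomposition must satisfy three properties: every vertex lies in some bag; for every edge, both endpoints lie together in some bag; and for every vertex, the bags containing it form a connected subtree. Here vertex 2 appears in no bag, so the decomposition is invalid.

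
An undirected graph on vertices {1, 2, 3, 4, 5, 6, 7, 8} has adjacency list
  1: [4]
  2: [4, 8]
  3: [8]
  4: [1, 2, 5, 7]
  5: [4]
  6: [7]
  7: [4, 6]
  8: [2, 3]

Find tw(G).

A width-1 tree decomposition is:
Bags: B1 = {4, 7}  B2 = {6, 7}  B3 = {2, 4}  B4 = {2, 8}  B5 = {1, 4}  B6 = {3, 8}  B7 = {4, 5}
Tree: B1–B2, B1–B3, B3–B4, B1–B5, B4–B6, B5–B7
Every bag has size at most 2, so the width is 2 − 1 = 1 and tw(G) ≤ 1. Any graph with an edge has treewidth ≥ 1, and G has the edge 7–4. Therefore the treewidth is 1.

1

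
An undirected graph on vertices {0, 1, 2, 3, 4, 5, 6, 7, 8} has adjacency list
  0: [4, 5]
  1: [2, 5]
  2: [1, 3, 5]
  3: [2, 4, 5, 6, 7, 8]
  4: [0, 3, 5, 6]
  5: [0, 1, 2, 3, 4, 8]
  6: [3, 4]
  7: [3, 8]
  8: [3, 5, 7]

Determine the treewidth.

A width-2 tree decomposition is:
Bags: B1 = {3, 4, 5}  B2 = {0, 4, 5}  B3 = {2, 3, 5}  B4 = {1, 2, 5}  B5 = {3, 4, 6}  B6 = {3, 5, 8}  B7 = {3, 7, 8}
Tree: B1–B2, B1–B3, B3–B4, B1–B5, B1–B6, B6–B7
Every bag has size at most 3, so the width is 3 − 1 = 2 and tw(G) ≤ 2. For the lower bound, the 3 vertices {0, 4, 5} are pairwise adjacent, and any tree decomposition puts a clique entirely inside one bag — forcing width ≥ 2. Therefore the treewidth is 2.

2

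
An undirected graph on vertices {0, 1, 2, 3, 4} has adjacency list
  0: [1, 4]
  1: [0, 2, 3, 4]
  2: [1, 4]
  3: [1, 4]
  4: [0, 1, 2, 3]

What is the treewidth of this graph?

2

A width-2 tree decomposition is:
Bags: B1 = {1, 3, 4}  B2 = {0, 1, 4}  B3 = {1, 2, 4}
Tree: B1–B2, B1–B3
Every bag has size at most 3, so the width is 3 − 1 = 2 and tw(G) ≤ 2. On the other hand G contains the 3-clique {0, 1, 4}. A clique must lie in a single bag of any decomposition, so no decomposition can have width below 2. Therefore the treewidth is 2.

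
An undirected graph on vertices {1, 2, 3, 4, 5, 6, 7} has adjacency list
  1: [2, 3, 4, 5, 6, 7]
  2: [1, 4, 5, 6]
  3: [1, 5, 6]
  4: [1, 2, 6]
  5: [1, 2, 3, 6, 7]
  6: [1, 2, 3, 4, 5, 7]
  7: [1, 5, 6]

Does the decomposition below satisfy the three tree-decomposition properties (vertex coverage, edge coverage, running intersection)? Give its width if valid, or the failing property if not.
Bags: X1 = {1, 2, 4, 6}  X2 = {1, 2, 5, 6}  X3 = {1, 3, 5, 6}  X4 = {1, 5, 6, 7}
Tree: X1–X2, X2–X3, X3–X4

Every vertex of G appears in some bag (union = {1, 2, 3, 4, 5, 6, 7}); every edge is covered by a bag; and for each vertex v the set of bags containing v is connected in the bag tree. The decomposition is therefore valid. The largest bag has 4 vertices, so the width is 3.

Yes; width 3.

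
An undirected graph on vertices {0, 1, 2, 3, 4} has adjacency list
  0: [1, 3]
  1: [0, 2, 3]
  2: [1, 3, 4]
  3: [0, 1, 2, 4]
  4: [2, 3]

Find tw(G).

A width-2 tree decomposition is:
Bags: B1 = {1, 2, 3}  B2 = {0, 1, 3}  B3 = {2, 3, 4}
Tree: B1–B2, B1–B3
Every bag has size at most 3, so the width is 3 − 1 = 2 and tw(G) ≤ 2. On the other hand G contains the 3-clique {0, 1, 3}. A clique must lie in a single bag of any decomposition, so no decomposition can have width below 2. Therefore the treewidth is 2.

2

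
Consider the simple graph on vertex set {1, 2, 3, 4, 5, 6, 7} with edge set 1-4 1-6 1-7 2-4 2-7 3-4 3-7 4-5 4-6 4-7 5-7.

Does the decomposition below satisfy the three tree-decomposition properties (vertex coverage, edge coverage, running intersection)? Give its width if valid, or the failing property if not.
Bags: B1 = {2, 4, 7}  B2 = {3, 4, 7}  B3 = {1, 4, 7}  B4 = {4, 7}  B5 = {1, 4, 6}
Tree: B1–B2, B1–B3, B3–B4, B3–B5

No — vertex 5 appears in no bag.

A tree decomposition must satisfy three properties: every vertex lies in some bag; for every edge, both endpoints lie together in some bag; and for every vertex, the bags containing it form a connected subtree. Here vertex 5 appears in no bag, so the decomposition is invalid.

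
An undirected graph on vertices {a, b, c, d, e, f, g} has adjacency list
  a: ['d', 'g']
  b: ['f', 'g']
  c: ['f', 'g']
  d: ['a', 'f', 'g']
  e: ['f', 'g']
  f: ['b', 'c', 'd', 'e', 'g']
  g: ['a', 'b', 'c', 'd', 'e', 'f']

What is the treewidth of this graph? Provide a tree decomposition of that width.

Each bag holds 3 vertices, so the decomposition has width 2, which upper-bounds the treewidth. For the lower bound, the 3 vertices {a, d, g} are pairwise adjacent, and any tree decomposition puts a clique entirely inside one bag — forcing width ≥ 2. Hence tw(G) = 2 exactly.

Treewidth 2.
One such decomposition:
Bags: B1 = {a, d, g}  B2 = {d, f, g}  B3 = {c, f, g}  B4 = {e, f, g}  B5 = {b, f, g}
Tree: B1–B2, B2–B3, B2–B4, B4–B5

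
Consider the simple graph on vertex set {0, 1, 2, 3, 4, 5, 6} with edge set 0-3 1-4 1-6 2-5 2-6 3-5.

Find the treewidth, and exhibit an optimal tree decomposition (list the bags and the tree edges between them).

The largest bag has 2 vertices, giving width 1; this decomposition certifies tw(G) ≤ 1. Any graph with an edge has treewidth ≥ 1, and G has the edge 0–3. Combining the bounds, tw(G) = 1.

Treewidth 1.
Bags: B1 = {0, 3}  B2 = {3, 5}  B3 = {2, 5}  B4 = {2, 6}  B5 = {1, 6}  B6 = {1, 4}
Tree: B1–B2, B2–B3, B3–B4, B4–B5, B5–B6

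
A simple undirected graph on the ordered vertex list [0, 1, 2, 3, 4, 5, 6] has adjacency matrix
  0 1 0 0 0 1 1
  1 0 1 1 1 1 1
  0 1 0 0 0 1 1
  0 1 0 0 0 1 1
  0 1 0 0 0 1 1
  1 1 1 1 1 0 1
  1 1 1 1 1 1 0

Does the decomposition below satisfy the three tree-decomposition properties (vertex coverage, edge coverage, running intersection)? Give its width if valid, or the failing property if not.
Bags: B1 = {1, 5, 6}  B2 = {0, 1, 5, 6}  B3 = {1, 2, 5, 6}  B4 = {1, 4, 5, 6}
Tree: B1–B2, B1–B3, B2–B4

No — vertex 3 appears in no bag.

A tree decomposition must satisfy three properties: every vertex lies in some bag; for every edge, both endpoints lie together in some bag; and for every vertex, the bags containing it form a connected subtree. Here vertex 3 appears in no bag, so the decomposition is invalid.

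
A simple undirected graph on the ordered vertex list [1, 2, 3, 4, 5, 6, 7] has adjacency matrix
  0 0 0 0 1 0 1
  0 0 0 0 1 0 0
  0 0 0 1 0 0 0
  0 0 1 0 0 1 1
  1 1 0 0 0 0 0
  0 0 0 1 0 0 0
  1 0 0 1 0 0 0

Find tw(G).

A width-1 tree decomposition is:
Bags: B1 = {4, 7}  B2 = {3, 4}  B3 = {4, 6}  B4 = {1, 7}  B5 = {1, 5}  B6 = {2, 5}
Tree: B1–B2, B1–B3, B1–B4, B4–B5, B5–B6
Each bag holds 2 vertices, so the decomposition has width 1, which upper-bounds the treewidth. G has an edge, so its treewidth is at least 1. Combining the bounds, tw(G) = 1.

1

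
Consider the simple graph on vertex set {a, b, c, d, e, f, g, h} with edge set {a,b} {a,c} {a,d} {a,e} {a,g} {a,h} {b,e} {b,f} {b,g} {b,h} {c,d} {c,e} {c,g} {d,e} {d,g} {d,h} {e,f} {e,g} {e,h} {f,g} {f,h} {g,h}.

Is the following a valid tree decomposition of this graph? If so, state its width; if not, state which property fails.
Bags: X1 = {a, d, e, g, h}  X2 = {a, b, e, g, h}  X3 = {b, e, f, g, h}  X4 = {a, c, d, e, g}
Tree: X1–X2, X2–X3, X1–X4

Yes; width 4.

Every vertex of G appears in some bag (union = {a, b, c, d, e, f, g, h}); every edge is covered by a bag; and for each vertex v the set of bags containing v is connected in the bag tree. The decomposition is therefore valid. The largest bag has 5 vertices, so the width is 4.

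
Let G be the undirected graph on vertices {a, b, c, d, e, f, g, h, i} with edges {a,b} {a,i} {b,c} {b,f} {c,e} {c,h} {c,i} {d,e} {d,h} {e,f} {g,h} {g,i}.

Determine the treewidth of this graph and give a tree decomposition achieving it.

Each bag holds 4 vertices, so the decomposition has width 3, which upper-bounds the treewidth. For the lower bound: the 4 vertex sets {d,e,f}, {h}, {c}, {a,b,g,i} are disjoint, each induces a connected subgraph, and every pair is joined by at least one edge of G. Contracting each set to a single vertex therefore yields K_{4} as a minor, and since treewidth is minor-monotone, tw(G) ≥ tw(K_{4}) = 3. Hence tw(G) = 3 exactly.

Treewidth 3.
One optimal decomposition is:
Bags: B1 = {d, e, f, h}  B2 = {c, e, f, h}  B3 = {b, c, f, h}  B4 = {b, c, g, h}  B5 = {b, c, g, i}  B6 = {a, b, g, i}
Tree: B1–B2, B2–B3, B3–B4, B4–B5, B5–B6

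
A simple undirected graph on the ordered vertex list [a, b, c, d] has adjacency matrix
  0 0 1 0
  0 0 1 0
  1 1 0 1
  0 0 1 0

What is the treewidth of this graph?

A width-1 tree decomposition is:
Bags: B1 = {b, c}  B2 = {c, d}  B3 = {a, c}
Tree: B1–B2, B1–B3
The largest bag has 2 vertices, giving width 1; this decomposition certifies tw(G) ≤ 1. Any graph with an edge has treewidth ≥ 1, and G has the edge b–c. Therefore the treewidth is 1.

1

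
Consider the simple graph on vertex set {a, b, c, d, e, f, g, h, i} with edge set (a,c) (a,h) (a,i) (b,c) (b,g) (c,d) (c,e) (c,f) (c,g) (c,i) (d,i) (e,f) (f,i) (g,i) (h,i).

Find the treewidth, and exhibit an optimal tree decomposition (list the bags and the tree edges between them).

The largest bag has 3 vertices, giving width 2; this decomposition certifies tw(G) ≤ 2. Conversely, {a, h, i} is a clique of size 3, and the vertices of any clique must share a bag in every tree decomposition; so some bag has ≥ 3 vertices and tw(G) ≥ 2. Combining the bounds, tw(G) = 2.

Treewidth 2.
One optimal decomposition is:
Bags: B1 = {c, g, i}  B2 = {b, c, g}  B3 = {c, f, i}  B4 = {a, c, i}  B5 = {c, e, f}  B6 = {c, d, i}  B7 = {a, h, i}
Tree: B1–B2, B1–B3, B3–B4, B3–B5, B1–B6, B4–B7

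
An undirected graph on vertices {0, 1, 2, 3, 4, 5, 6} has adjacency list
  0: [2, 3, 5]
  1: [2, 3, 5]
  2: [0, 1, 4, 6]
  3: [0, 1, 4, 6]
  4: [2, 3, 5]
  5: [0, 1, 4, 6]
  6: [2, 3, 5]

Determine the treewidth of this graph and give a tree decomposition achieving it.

The largest bag has 4 vertices, giving width 3; this decomposition certifies tw(G) ≤ 3. For the lower bound: the 4 vertex sets {4,5}, {1,3}, {2}, {0} are disjoint, each induces a connected subgraph, and every pair is joined by at least one edge of G. Contracting each set to a single vertex therefore yields K_{4} as a minor, and since treewidth is minor-monotone, tw(G) ≥ tw(K_{4}) = 3. The upper and lower bounds meet at 3, so that is the treewidth.

Treewidth 3.
One such decomposition:
Bags: B1 = {2, 3, 4, 5}  B2 = {1, 2, 3, 5}  B3 = {0, 2, 3, 5}  B4 = {2, 3, 5, 6}
Tree: B1–B2, B2–B3, B3–B4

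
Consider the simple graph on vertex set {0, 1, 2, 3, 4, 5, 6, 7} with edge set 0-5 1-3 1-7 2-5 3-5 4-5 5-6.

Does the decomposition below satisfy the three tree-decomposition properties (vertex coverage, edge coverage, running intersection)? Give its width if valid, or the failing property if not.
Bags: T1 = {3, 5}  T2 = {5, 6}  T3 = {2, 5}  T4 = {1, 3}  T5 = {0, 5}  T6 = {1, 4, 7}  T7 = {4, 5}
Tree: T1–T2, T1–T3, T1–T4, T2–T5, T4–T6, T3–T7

No — bags containing vertex 4 are not connected in the tree.

A tree decomposition must satisfy three properties: every vertex lies in some bag; for every edge, both endpoints lie together in some bag; and for every vertex, the bags containing it form a connected subtree. Here bags containing vertex 4 are not connected in the tree, so the decomposition is invalid.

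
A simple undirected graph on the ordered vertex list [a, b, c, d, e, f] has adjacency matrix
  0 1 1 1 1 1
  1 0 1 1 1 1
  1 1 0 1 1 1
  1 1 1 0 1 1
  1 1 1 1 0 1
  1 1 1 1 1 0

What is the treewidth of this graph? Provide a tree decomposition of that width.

Treewidth 5.
One optimal decomposition is:
Bags: B1 = {a, b, c, d, e, f}
Tree: (single bag)

With just one bag of size 6, the width is 6 − 1 = 5, so tw(G) ≤ 5. Conversely, {a, b, c, d, e, f} is a clique of size 6, and the vertices of any clique must share a bag in every tree decomposition; so some bag has ≥ 6 vertices and tw(G) ≥ 5. Combining the bounds, tw(G) = 5.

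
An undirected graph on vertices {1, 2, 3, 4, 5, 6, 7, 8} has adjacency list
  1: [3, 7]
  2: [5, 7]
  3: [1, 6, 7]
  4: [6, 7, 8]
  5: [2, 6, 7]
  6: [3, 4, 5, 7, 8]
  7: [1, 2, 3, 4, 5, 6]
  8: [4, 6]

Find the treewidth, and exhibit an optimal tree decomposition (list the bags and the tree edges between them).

Every bag has size at most 3, so the width is 3 − 1 = 2 and tw(G) ≤ 2. For the lower bound, the 3 vertices {4, 6, 8} are pairwise adjacent, and any tree decomposition puts a clique entirely inside one bag — forcing width ≥ 2. Therefore the treewidth is 2.

Treewidth 2.
Bags: B1 = {5, 6, 7}  B2 = {3, 6, 7}  B3 = {4, 6, 7}  B4 = {2, 5, 7}  B5 = {4, 6, 8}  B6 = {1, 3, 7}
Tree: B1–B2, B1–B3, B1–B4, B3–B5, B2–B6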